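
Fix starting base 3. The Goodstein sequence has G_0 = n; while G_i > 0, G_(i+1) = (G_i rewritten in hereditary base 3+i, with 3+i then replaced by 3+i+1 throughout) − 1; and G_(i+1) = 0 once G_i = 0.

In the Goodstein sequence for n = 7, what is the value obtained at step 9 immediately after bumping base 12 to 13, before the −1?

7

step 0: 7 = 2·3 + 1; sub 4 for 3: 2·4 + 1; = 9; G_1 = 9−1 = 8
step 1: 8 = 2·4; sub 5 for 4: 2·5; = 10; G_2 = 10−1 = 9
step 2: 9 = 5 + 4; sub 6 for 5: 6 + 4; = 10; G_3 = 10−1 = 9
step 3: 9 = 6 + 3; sub 7 for 6: 7 + 3; = 10; G_4 = 10−1 = 9
step 4: 9 = 7 + 2; sub 8 for 7: 8 + 2; = 10; G_5 = 10−1 = 9
step 5: 9 = 8 + 1; sub 9 for 8: 9 + 1; = 10; G_6 = 10−1 = 9
step 6: 9 = 9; sub 10 for 9: 10; = 10; G_7 = 10−1 = 9
step 7: 9 = 9; sub 11 for 10: 9; = 9; G_8 = 9−1 = 8
step 8: 8 = 8; sub 12 for 11: 8; = 8; G_9 = 8−1 = 7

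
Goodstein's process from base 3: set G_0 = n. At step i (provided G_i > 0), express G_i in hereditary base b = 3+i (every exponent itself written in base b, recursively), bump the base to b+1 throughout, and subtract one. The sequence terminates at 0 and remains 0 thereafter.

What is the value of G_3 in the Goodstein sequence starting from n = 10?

27

[0] 10 ≡ 3^2 + 1 (base 3). Lift 4: 17. −1: 16.
[1] 16 ≡ 4^2 (base 4). Lift 5: 25. −1: 24.
[2] 24 ≡ 4·5 + 4 (base 5). Lift 6: 28. −1: 27.
[3] 27 ≡ 4·6 + 3 (base 6). Lift 7: 31. −1: 30.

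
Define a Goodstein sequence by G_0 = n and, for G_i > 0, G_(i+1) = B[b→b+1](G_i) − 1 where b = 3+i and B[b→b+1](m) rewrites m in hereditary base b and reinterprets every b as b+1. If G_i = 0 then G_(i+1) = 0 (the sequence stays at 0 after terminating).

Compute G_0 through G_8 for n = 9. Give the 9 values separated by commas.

G_0 = 9. HB_3(9) = 3^2. Bump = 16. G_1 = 15.
G_1 = 15. HB_4(15) = 3·4 + 3. Bump = 18. G_2 = 17.
G_2 = 17. HB_5(17) = 3·5 + 2. Bump = 20. G_3 = 19.
G_3 = 19. HB_6(19) = 3·6 + 1. Bump = 22. G_4 = 21.
G_4 = 21. HB_7(21) = 3·7. Bump = 24. G_5 = 23.
G_5 = 23. HB_8(23) = 2·8 + 7. Bump = 25. G_6 = 24.
G_6 = 24. HB_9(24) = 2·9 + 6. Bump = 26. G_7 = 25.
G_7 = 25. HB_10(25) = 2·10 + 5. Bump = 27. G_8 = 26.

9, 15, 17, 19, 21, 23, 24, 25, 26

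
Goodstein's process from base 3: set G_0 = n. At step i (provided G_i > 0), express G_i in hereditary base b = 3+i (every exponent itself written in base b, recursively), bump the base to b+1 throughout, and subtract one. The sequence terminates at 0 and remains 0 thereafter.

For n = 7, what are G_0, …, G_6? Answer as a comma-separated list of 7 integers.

7, 8, 9, 9, 9, 9, 9

7 —HB3→ 2·3 + 1 —bump→ 2·4 + 1 = 9 —(−1)→ 8
8 —HB4→ 2·4 —bump→ 2·5 = 10 —(−1)→ 9
9 —HB5→ 5 + 4 —bump→ 6 + 4 = 10 —(−1)→ 9
9 —HB6→ 6 + 3 —bump→ 7 + 3 = 10 —(−1)→ 9
9 —HB7→ 7 + 2 —bump→ 8 + 2 = 10 —(−1)→ 9
9 —HB8→ 8 + 1 —bump→ 9 + 1 = 10 —(−1)→ 9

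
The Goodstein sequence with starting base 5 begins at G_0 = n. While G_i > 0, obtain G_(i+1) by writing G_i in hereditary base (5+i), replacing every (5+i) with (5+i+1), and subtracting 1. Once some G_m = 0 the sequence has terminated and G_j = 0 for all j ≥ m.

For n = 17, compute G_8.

i=0: 17 = 3·5 + 2 (b=5); 5→6: 3·6 + 2 = 20; 20−1 = 19
i=1: 19 = 3·6 + 1 (b=6); 6→7: 3·7 + 1 = 22; 22−1 = 21
i=2: 21 = 3·7 (b=7); 7→8: 3·8 = 24; 24−1 = 23
i=3: 23 = 2·8 + 7 (b=8); 8→9: 2·9 + 7 = 25; 25−1 = 24
i=4: 24 = 2·9 + 6 (b=9); 9→10: 2·10 + 6 = 26; 26−1 = 25
i=5: 25 = 2·10 + 5 (b=10); 10→11: 2·11 + 5 = 27; 27−1 = 26
i=6: 26 = 2·11 + 4 (b=11); 11→12: 2·12 + 4 = 28; 28−1 = 27
i=7: 27 = 2·12 + 3 (b=12); 12→13: 2·13 + 3 = 29; 29−1 = 28

28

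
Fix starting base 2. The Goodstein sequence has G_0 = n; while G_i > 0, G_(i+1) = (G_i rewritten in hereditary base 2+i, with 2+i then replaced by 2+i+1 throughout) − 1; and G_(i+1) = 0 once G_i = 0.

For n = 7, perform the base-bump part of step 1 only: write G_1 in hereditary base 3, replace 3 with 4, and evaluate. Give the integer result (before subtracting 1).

i=0: 7 = 2^2 + 2 + 1 (b=2); 2→3: 3^3 + 3 + 1 = 31; 31−1 = 30
i=1: 30 = 3^3 + 3 (b=3); 3→4: 4^4 + 4 = 260; 260−1 = 259

260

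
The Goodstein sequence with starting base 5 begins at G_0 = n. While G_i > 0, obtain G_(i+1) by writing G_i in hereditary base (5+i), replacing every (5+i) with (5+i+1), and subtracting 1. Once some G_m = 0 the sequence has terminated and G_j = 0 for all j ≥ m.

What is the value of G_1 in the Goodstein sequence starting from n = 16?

18

(0) 16|_5 = 3·5 + 1 ↦ 3·6 + 1|_6 = 19 ⇒ 18
(1) 18|_6 = 3·6 ↦ 3·7|_7 = 21 ⇒ 20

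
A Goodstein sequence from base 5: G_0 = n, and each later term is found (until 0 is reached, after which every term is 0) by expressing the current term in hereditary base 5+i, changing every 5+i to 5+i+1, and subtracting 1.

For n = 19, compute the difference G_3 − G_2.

(0) 19|_5 = 3·5 + 4 ↦ 3·6 + 4|_6 = 22 ⇒ 21
(1) 21|_6 = 3·6 + 3 ↦ 3·7 + 3|_7 = 24 ⇒ 23
(2) 23|_7 = 3·7 + 2 ↦ 3·8 + 2|_8 = 26 ⇒ 25

2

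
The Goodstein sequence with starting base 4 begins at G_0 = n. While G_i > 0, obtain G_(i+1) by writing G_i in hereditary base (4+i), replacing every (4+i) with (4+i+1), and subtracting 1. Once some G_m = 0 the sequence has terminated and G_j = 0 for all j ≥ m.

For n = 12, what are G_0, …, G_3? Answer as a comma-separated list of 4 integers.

[0] 12 ≡ 3·4 (base 4). Lift 5: 15. −1: 14.
[1] 14 ≡ 2·5 + 4 (base 5). Lift 6: 16. −1: 15.
[2] 15 ≡ 2·6 + 3 (base 6). Lift 7: 17. −1: 16.

12, 14, 15, 16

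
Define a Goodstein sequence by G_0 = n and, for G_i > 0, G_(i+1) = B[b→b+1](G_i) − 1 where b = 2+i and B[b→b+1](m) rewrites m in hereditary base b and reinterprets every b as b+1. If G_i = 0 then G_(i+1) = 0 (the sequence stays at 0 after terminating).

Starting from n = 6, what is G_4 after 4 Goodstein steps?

46655

G_0=6  [base 2] 2^2 + 2  →[2↦3]→  3^3 + 3 = 30  −1 ⇒ G_1=29
G_1=29  [base 3] 3^3 + 2  →[3↦4]→  4^4 + 2 = 258  −1 ⇒ G_2=257
G_2=257  [base 4] 4^4 + 1  →[4↦5]→  5^5 + 1 = 3126  −1 ⇒ G_3=3125
G_3=3125  [base 5] 5^5  →[5↦6]→  6^6 = 46656  −1 ⇒ G_4=46655
G_4=46655  [base 6] 5·6^5 + 5·6^4 + 5·6^3 + 5·6^2 + 5·6 + 5  →[6↦7]→  5·7^5 + 5·7^4 + 5·7^3 + 5·7^2 + 5·7 + 5 = 98040  −1 ⇒ G_5=98039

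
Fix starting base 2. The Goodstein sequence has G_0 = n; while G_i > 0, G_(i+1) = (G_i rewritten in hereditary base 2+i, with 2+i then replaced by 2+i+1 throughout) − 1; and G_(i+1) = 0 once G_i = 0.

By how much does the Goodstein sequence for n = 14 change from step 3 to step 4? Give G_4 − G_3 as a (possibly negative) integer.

307841

[0] 14 ≡ 2^(2 + 1) + 2^2 + 2 (base 2). Lift 3: 111. −1: 110.
[1] 110 ≡ 3^(3 + 1) + 3^3 + 2 (base 3). Lift 4: 1282. −1: 1281.
[2] 1281 ≡ 4^(4 + 1) + 4^4 + 1 (base 4). Lift 5: 18751. −1: 18750.
[3] 18750 ≡ 5^(5 + 1) + 5^5 (base 5). Lift 6: 326592. −1: 326591.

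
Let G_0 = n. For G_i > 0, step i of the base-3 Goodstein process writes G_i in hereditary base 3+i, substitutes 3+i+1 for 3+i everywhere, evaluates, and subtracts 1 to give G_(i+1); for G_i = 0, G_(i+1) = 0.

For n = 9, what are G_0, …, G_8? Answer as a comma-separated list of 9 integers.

9, 15, 17, 19, 21, 23, 24, 25, 26

i=0: 9 = 3^2 (b=3); 3→4: 4^2 = 16; 16−1 = 15
i=1: 15 = 3·4 + 3 (b=4); 4→5: 3·5 + 3 = 18; 18−1 = 17
i=2: 17 = 3·5 + 2 (b=5); 5→6: 3·6 + 2 = 20; 20−1 = 19
i=3: 19 = 3·6 + 1 (b=6); 6→7: 3·7 + 1 = 22; 22−1 = 21
i=4: 21 = 3·7 (b=7); 7→8: 3·8 = 24; 24−1 = 23
i=5: 23 = 2·8 + 7 (b=8); 8→9: 2·9 + 7 = 25; 25−1 = 24
i=6: 24 = 2·9 + 6 (b=9); 9→10: 2·10 + 6 = 26; 26−1 = 25
i=7: 25 = 2·10 + 5 (b=10); 10→11: 2·11 + 5 = 27; 27−1 = 26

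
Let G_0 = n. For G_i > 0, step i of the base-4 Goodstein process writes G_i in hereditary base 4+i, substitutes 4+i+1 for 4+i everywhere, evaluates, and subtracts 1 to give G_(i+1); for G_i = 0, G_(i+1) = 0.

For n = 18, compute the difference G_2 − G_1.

18 —HB4→ 4^2 + 2 —bump→ 5^2 + 2 = 27 —(−1)→ 26
26 —HB5→ 5^2 + 1 —bump→ 6^2 + 1 = 37 —(−1)→ 36

10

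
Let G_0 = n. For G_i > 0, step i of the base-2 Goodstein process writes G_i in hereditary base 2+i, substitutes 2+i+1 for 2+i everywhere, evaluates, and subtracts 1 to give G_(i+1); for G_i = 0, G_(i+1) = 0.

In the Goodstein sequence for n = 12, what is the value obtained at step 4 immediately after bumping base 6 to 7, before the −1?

5764911

G_0 = 12. HB_2(12) = 2^(2 + 1) + 2^2. Bump = 108. G_1 = 107.
G_1 = 107. HB_3(107) = 3^(3 + 1) + 2·3^2 + 2·3 + 2. Bump = 1066. G_2 = 1065.
G_2 = 1065. HB_4(1065) = 4^(4 + 1) + 2·4^2 + 2·4 + 1. Bump = 15686. G_3 = 15685.
G_3 = 15685. HB_5(15685) = 5^(5 + 1) + 2·5^2 + 2·5. Bump = 280020. G_4 = 280019.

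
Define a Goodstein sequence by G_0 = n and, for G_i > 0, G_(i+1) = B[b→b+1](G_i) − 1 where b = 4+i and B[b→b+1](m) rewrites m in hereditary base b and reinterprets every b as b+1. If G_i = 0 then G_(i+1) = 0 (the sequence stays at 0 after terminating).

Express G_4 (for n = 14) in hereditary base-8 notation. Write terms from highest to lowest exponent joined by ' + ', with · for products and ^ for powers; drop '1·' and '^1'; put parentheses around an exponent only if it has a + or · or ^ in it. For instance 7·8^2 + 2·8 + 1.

2·8 + 5

i=0: 14 = 3·4 + 2 (b=4); 4→5: 3·5 + 2 = 17; 17−1 = 16
i=1: 16 = 3·5 + 1 (b=5); 5→6: 3·6 + 1 = 19; 19−1 = 18
i=2: 18 = 3·6 (b=6); 6→7: 3·7 = 21; 21−1 = 20
i=3: 20 = 2·7 + 6 (b=7); 7→8: 2·8 + 6 = 22; 22−1 = 21
i=4: 21 = 2·8 + 5 (b=8); 8→9: 2·9 + 5 = 23; 23−1 = 22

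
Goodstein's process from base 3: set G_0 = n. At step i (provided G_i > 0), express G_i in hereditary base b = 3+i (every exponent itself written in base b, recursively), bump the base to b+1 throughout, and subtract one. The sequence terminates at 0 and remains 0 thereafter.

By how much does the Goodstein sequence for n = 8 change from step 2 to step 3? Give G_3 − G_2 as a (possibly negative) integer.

[0] 8 ≡ 2·3 + 2 (base 3). Lift 4: 10. −1: 9.
[1] 9 ≡ 2·4 + 1 (base 4). Lift 5: 11. −1: 10.
[2] 10 ≡ 2·5 (base 5). Lift 6: 12. −1: 11.

1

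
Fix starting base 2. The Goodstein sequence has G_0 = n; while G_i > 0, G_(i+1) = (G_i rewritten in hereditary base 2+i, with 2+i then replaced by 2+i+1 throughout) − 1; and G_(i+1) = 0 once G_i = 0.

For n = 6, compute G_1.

G_0=6  [base 2] 2^2 + 2  →[2↦3]→  3^3 + 3 = 30  −1 ⇒ G_1=29
G_1=29  [base 3] 3^3 + 2  →[3↦4]→  4^4 + 2 = 258  −1 ⇒ G_2=257

29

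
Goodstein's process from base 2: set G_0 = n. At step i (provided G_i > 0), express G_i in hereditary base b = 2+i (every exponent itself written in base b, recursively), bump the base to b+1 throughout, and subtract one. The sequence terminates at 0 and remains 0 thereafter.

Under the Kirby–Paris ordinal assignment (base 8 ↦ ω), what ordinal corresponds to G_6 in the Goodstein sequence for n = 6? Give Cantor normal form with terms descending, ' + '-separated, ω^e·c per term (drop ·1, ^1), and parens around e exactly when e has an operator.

ω^5·5 + ω^4·5 + ω^3·5 + ω^2·5 + ω·5 + 3

G_0=6  [base 2] 2^2 + 2  →[2↦3]→  3^3 + 3 = 30  −1 ⇒ G_1=29
G_1=29  [base 3] 3^3 + 2  →[3↦4]→  4^4 + 2 = 258  −1 ⇒ G_2=257
G_2=257  [base 4] 4^4 + 1  →[4↦5]→  5^5 + 1 = 3126  −1 ⇒ G_3=3125
G_3=3125  [base 5] 5^5  →[5↦6]→  6^6 = 46656  −1 ⇒ G_4=46655
G_4=46655  [base 6] 5·6^5 + 5·6^4 + 5·6^3 + 5·6^2 + 5·6 + 5  →[6↦7]→  5·7^5 + 5·7^4 + 5·7^3 + 5·7^2 + 5·7 + 5 = 98040  −1 ⇒ G_5=98039
G_5=98039  [base 7] 5·7^5 + 5·7^4 + 5·7^3 + 5·7^2 + 5·7 + 4  →[7↦8]→  5·8^5 + 5·8^4 + 5·8^3 + 5·8^2 + 5·8 + 4 = 187244  −1 ⇒ G_6=187243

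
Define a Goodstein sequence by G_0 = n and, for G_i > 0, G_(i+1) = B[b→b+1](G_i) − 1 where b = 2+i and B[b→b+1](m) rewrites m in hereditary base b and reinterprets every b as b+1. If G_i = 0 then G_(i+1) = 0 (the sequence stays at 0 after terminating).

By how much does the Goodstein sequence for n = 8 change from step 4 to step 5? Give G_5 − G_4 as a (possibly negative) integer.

8 —HB2→ 2^(2 + 1) —bump→ 3^(3 + 1) = 81 —(−1)→ 80
80 —HB3→ 2·3^3 + 2·3^2 + 2·3 + 2 —bump→ 2·4^4 + 2·4^2 + 2·4 + 2 = 554 —(−1)→ 553
553 —HB4→ 2·4^4 + 2·4^2 + 2·4 + 1 —bump→ 2·5^5 + 2·5^2 + 2·5 + 1 = 6311 —(−1)→ 6310
6310 —HB5→ 2·5^5 + 2·5^2 + 2·5 —bump→ 2·6^6 + 2·6^2 + 2·6 = 93396 —(−1)→ 93395
93395 —HB6→ 2·6^6 + 2·6^2 + 6 + 5 —bump→ 2·7^7 + 2·7^2 + 7 + 5 = 1647196 —(−1)→ 1647195

1553800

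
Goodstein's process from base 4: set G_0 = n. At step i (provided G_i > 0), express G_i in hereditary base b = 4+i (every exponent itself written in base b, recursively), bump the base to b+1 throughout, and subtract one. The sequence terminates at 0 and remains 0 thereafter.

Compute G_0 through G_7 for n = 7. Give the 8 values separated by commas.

G_0 = 7. HB_4(7) = 4 + 3. Bump = 8. G_1 = 7.
G_1 = 7. HB_5(7) = 5 + 2. Bump = 8. G_2 = 7.
G_2 = 7. HB_6(7) = 6 + 1. Bump = 8. G_3 = 7.
G_3 = 7. HB_7(7) = 7. Bump = 8. G_4 = 7.
G_4 = 7. HB_8(7) = 7. Bump = 7. G_5 = 6.
G_5 = 6. HB_9(6) = 6. Bump = 6. G_6 = 5.
G_6 = 5. HB_10(5) = 5. Bump = 5. G_7 = 4.

7, 7, 7, 7, 7, 6, 5, 4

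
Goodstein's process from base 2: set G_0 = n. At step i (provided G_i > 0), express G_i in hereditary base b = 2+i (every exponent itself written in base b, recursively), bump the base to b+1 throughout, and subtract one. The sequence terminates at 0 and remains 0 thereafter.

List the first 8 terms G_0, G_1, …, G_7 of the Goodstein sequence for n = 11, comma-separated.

G_0=11  [base 2] 2^(2 + 1) + 2 + 1  →[2↦3]→  3^(3 + 1) + 3 + 1 = 85  −1 ⇒ G_1=84
G_1=84  [base 3] 3^(3 + 1) + 3  →[3↦4]→  4^(4 + 1) + 4 = 1028  −1 ⇒ G_2=1027
G_2=1027  [base 4] 4^(4 + 1) + 3  →[4↦5]→  5^(5 + 1) + 3 = 15628  −1 ⇒ G_3=15627
G_3=15627  [base 5] 5^(5 + 1) + 2  →[5↦6]→  6^(6 + 1) + 2 = 279938  −1 ⇒ G_4=279937
G_4=279937  [base 6] 6^(6 + 1) + 1  →[6↦7]→  7^(7 + 1) + 1 = 5764802  −1 ⇒ G_5=5764801
G_5=5764801  [base 7] 7^(7 + 1)  →[7↦8]→  8^(8 + 1) = 134217728  −1 ⇒ G_6=134217727
G_6=134217727  [base 8] 7·8^8 + 7·8^7 + 7·8^6 + 7·8^5 + 7·8^4 + 7·8^3 + 7·8^2 + 7·8 + 7  →[8↦9]→  7·9^9 + 7·9^7 + 7·9^6 + 7·9^5 + 7·9^4 + 7·9^3 + 7·9^2 + 7·9 + 7 = 2749609303  −1 ⇒ G_7=2749609302

11, 84, 1027, 15627, 279937, 5764801, 134217727, 2749609302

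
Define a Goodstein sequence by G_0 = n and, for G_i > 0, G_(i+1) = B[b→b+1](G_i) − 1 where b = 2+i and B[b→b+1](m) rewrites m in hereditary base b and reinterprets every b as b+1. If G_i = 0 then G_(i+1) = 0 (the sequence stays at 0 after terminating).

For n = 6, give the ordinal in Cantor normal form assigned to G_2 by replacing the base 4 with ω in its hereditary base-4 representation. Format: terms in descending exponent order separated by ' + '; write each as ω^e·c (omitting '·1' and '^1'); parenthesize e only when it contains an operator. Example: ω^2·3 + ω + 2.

ω^ω + 1

6 —HB2→ 2^2 + 2 —bump→ 3^3 + 3 = 30 —(−1)→ 29
29 —HB3→ 3^3 + 2 —bump→ 4^4 + 2 = 258 —(−1)→ 257
257 —HB4→ 4^4 + 1 —bump→ 5^5 + 1 = 3126 —(−1)→ 3125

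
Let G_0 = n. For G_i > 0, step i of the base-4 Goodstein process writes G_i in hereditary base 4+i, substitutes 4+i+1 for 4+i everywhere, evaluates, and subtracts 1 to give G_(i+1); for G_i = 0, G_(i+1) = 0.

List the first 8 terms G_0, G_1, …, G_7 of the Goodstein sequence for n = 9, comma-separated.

9, 10, 11, 11, 11, 11, 11, 11

G_0 = 9. HB_4(9) = 2·4 + 1. Bump = 11. G_1 = 10.
G_1 = 10. HB_5(10) = 2·5. Bump = 12. G_2 = 11.
G_2 = 11. HB_6(11) = 6 + 5. Bump = 12. G_3 = 11.
G_3 = 11. HB_7(11) = 7 + 4. Bump = 12. G_4 = 11.
G_4 = 11. HB_8(11) = 8 + 3. Bump = 12. G_5 = 11.
G_5 = 11. HB_9(11) = 9 + 2. Bump = 12. G_6 = 11.
G_6 = 11. HB_10(11) = 10 + 1. Bump = 12. G_7 = 11.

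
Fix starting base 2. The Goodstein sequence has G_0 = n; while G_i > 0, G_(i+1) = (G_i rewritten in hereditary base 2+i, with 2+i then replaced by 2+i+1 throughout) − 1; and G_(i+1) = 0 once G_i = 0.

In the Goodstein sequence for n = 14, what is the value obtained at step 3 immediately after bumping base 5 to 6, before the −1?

326592

G_0 = 14. HB_2(14) = 2^(2 + 1) + 2^2 + 2. Bump = 111. G_1 = 110.
G_1 = 110. HB_3(110) = 3^(3 + 1) + 3^3 + 2. Bump = 1282. G_2 = 1281.
G_2 = 1281. HB_4(1281) = 4^(4 + 1) + 4^4 + 1. Bump = 18751. G_3 = 18750.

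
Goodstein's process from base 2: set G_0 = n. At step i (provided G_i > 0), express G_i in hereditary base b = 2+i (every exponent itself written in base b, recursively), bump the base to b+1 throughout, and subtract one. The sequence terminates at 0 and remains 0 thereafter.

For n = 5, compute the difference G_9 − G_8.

1057

(0) 5|_2 = 2^2 + 1 ↦ 3^3 + 1|_3 = 28 ⇒ 27
(1) 27|_3 = 3^3 ↦ 4^4|_4 = 256 ⇒ 255
(2) 255|_4 = 3·4^3 + 3·4^2 + 3·4 + 3 ↦ 3·5^3 + 3·5^2 + 3·5 + 3|_5 = 468 ⇒ 467
(3) 467|_5 = 3·5^3 + 3·5^2 + 3·5 + 2 ↦ 3·6^3 + 3·6^2 + 3·6 + 2|_6 = 776 ⇒ 775
(4) 775|_6 = 3·6^3 + 3·6^2 + 3·6 + 1 ↦ 3·7^3 + 3·7^2 + 3·7 + 1|_7 = 1198 ⇒ 1197
(5) 1197|_7 = 3·7^3 + 3·7^2 + 3·7 ↦ 3·8^3 + 3·8^2 + 3·8|_8 = 1752 ⇒ 1751
(6) 1751|_8 = 3·8^3 + 3·8^2 + 2·8 + 7 ↦ 3·9^3 + 3·9^2 + 2·9 + 7|_9 = 2455 ⇒ 2454
(7) 2454|_9 = 3·9^3 + 3·9^2 + 2·9 + 6 ↦ 3·10^3 + 3·10^2 + 2·10 + 6|_10 = 3326 ⇒ 3325
(8) 3325|_10 = 3·10^3 + 3·10^2 + 2·10 + 5 ↦ 3·11^3 + 3·11^2 + 2·11 + 5|_11 = 4383 ⇒ 4382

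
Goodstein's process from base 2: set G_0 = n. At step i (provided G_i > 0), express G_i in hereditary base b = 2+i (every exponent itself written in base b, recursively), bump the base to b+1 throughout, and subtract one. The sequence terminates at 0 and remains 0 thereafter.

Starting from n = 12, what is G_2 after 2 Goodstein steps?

1065

step 0: 12 = 2^(2 + 1) + 2^2; sub 3 for 2: 3^(3 + 1) + 3^3; = 108; G_1 = 108−1 = 107
step 1: 107 = 3^(3 + 1) + 2·3^2 + 2·3 + 2; sub 4 for 3: 4^(4 + 1) + 2·4^2 + 2·4 + 2; = 1066; G_2 = 1066−1 = 1065
step 2: 1065 = 4^(4 + 1) + 2·4^2 + 2·4 + 1; sub 5 for 4: 5^(5 + 1) + 2·5^2 + 2·5 + 1; = 15686; G_3 = 15686−1 = 15685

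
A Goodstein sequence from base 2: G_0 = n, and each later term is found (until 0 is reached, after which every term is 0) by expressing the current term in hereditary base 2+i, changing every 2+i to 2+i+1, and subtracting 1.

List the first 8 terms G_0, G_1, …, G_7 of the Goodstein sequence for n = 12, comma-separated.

12, 107, 1065, 15685, 280019, 5764910, 134217867, 3486784574

step 0: 12 = 2^(2 + 1) + 2^2; sub 3 for 2: 3^(3 + 1) + 3^3; = 108; G_1 = 108−1 = 107
step 1: 107 = 3^(3 + 1) + 2·3^2 + 2·3 + 2; sub 4 for 3: 4^(4 + 1) + 2·4^2 + 2·4 + 2; = 1066; G_2 = 1066−1 = 1065
step 2: 1065 = 4^(4 + 1) + 2·4^2 + 2·4 + 1; sub 5 for 4: 5^(5 + 1) + 2·5^2 + 2·5 + 1; = 15686; G_3 = 15686−1 = 15685
step 3: 15685 = 5^(5 + 1) + 2·5^2 + 2·5; sub 6 for 5: 6^(6 + 1) + 2·6^2 + 2·6; = 280020; G_4 = 280020−1 = 280019
step 4: 280019 = 6^(6 + 1) + 2·6^2 + 6 + 5; sub 7 for 6: 7^(7 + 1) + 2·7^2 + 7 + 5; = 5764911; G_5 = 5764911−1 = 5764910
step 5: 5764910 = 7^(7 + 1) + 2·7^2 + 7 + 4; sub 8 for 7: 8^(8 + 1) + 2·8^2 + 8 + 4; = 134217868; G_6 = 134217868−1 = 134217867
step 6: 134217867 = 8^(8 + 1) + 2·8^2 + 8 + 3; sub 9 for 8: 9^(9 + 1) + 2·9^2 + 9 + 3; = 3486784575; G_7 = 3486784575−1 = 3486784574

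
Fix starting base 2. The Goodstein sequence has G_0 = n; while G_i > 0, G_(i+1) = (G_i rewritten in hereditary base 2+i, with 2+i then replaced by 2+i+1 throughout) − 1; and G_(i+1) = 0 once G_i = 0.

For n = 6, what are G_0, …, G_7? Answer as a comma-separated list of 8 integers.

6, 29, 257, 3125, 46655, 98039, 187243, 332147

G_0=6  [base 2] 2^2 + 2  →[2↦3]→  3^3 + 3 = 30  −1 ⇒ G_1=29
G_1=29  [base 3] 3^3 + 2  →[3↦4]→  4^4 + 2 = 258  −1 ⇒ G_2=257
G_2=257  [base 4] 4^4 + 1  →[4↦5]→  5^5 + 1 = 3126  −1 ⇒ G_3=3125
G_3=3125  [base 5] 5^5  →[5↦6]→  6^6 = 46656  −1 ⇒ G_4=46655
G_4=46655  [base 6] 5·6^5 + 5·6^4 + 5·6^3 + 5·6^2 + 5·6 + 5  →[6↦7]→  5·7^5 + 5·7^4 + 5·7^3 + 5·7^2 + 5·7 + 5 = 98040  −1 ⇒ G_5=98039
G_5=98039  [base 7] 5·7^5 + 5·7^4 + 5·7^3 + 5·7^2 + 5·7 + 4  →[7↦8]→  5·8^5 + 5·8^4 + 5·8^3 + 5·8^2 + 5·8 + 4 = 187244  −1 ⇒ G_6=187243
G_6=187243  [base 8] 5·8^5 + 5·8^4 + 5·8^3 + 5·8^2 + 5·8 + 3  →[8↦9]→  5·9^5 + 5·9^4 + 5·9^3 + 5·9^2 + 5·9 + 3 = 332148  −1 ⇒ G_7=332147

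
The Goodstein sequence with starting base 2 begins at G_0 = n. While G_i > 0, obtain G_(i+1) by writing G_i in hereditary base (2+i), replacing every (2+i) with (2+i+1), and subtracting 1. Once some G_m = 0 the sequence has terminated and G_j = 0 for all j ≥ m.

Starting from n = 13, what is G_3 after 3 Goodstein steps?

16092

(0) 13|_2 = 2^(2 + 1) + 2^2 + 1 ↦ 3^(3 + 1) + 3^3 + 1|_3 = 109 ⇒ 108
(1) 108|_3 = 3^(3 + 1) + 3^3 ↦ 4^(4 + 1) + 4^4|_4 = 1280 ⇒ 1279
(2) 1279|_4 = 4^(4 + 1) + 3·4^3 + 3·4^2 + 3·4 + 3 ↦ 5^(5 + 1) + 3·5^3 + 3·5^2 + 3·5 + 3|_5 = 16093 ⇒ 16092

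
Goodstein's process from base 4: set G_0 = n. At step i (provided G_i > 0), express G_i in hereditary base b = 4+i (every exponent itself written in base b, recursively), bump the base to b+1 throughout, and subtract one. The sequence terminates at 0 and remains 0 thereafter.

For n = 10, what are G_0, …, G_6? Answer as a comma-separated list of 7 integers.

10, 11, 12, 13, 13, 13, 13

10 —HB4→ 2·4 + 2 —bump→ 2·5 + 2 = 12 —(−1)→ 11
11 —HB5→ 2·5 + 1 —bump→ 2·6 + 1 = 13 —(−1)→ 12
12 —HB6→ 2·6 —bump→ 2·7 = 14 —(−1)→ 13
13 —HB7→ 7 + 6 —bump→ 8 + 6 = 14 —(−1)→ 13
13 —HB8→ 8 + 5 —bump→ 9 + 5 = 14 —(−1)→ 13
13 —HB9→ 9 + 4 —bump→ 10 + 4 = 14 —(−1)→ 13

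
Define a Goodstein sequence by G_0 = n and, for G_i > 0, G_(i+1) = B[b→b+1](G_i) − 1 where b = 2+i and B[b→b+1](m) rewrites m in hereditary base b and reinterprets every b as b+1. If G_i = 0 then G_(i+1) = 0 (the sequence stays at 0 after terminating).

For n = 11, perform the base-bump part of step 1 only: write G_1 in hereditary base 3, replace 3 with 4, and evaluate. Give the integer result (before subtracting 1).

1028

(0) 11|_2 = 2^(2 + 1) + 2 + 1 ↦ 3^(3 + 1) + 3 + 1|_3 = 85 ⇒ 84
(1) 84|_3 = 3^(3 + 1) + 3 ↦ 4^(4 + 1) + 4|_4 = 1028 ⇒ 1027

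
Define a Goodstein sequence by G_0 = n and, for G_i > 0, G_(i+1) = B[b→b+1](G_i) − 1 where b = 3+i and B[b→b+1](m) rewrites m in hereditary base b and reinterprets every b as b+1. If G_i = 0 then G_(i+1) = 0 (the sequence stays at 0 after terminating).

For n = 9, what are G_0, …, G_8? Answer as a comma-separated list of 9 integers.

9, 15, 17, 19, 21, 23, 24, 25, 26

base 3: 9 = 3^2; at 4: 4^2 = 16; next = 15
base 4: 15 = 3·4 + 3; at 5: 3·5 + 3 = 18; next = 17
base 5: 17 = 3·5 + 2; at 6: 3·6 + 2 = 20; next = 19
base 6: 19 = 3·6 + 1; at 7: 3·7 + 1 = 22; next = 21
base 7: 21 = 3·7; at 8: 3·8 = 24; next = 23
base 8: 23 = 2·8 + 7; at 9: 2·9 + 7 = 25; next = 24
base 9: 24 = 2·9 + 6; at 10: 2·10 + 6 = 26; next = 25
base 10: 25 = 2·10 + 5; at 11: 2·11 + 5 = 27; next = 26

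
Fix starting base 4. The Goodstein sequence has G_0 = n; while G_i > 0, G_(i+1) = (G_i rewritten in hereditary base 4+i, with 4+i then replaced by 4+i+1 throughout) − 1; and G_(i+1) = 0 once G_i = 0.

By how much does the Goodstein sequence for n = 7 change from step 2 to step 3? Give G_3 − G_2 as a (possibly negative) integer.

step 0: 7 = 4 + 3; sub 5 for 4: 5 + 3; = 8; G_1 = 8−1 = 7
step 1: 7 = 5 + 2; sub 6 for 5: 6 + 2; = 8; G_2 = 8−1 = 7
step 2: 7 = 6 + 1; sub 7 for 6: 7 + 1; = 8; G_3 = 8−1 = 7

0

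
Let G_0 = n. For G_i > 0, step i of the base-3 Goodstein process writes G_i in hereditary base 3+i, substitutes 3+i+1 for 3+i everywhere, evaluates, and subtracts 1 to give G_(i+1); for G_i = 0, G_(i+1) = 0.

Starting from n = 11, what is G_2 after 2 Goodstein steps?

25

[0] 11 ≡ 3^2 + 2 (base 3). Lift 4: 18. −1: 17.
[1] 17 ≡ 4^2 + 1 (base 4). Lift 5: 26. −1: 25.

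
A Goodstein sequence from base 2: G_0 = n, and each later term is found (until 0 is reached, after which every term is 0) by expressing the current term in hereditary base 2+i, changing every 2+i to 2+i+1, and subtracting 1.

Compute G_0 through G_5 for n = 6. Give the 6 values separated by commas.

base 2: 6 = 2^2 + 2; at 3: 3^3 + 3 = 30; next = 29
base 3: 29 = 3^3 + 2; at 4: 4^4 + 2 = 258; next = 257
base 4: 257 = 4^4 + 1; at 5: 5^5 + 1 = 3126; next = 3125
base 5: 3125 = 5^5; at 6: 6^6 = 46656; next = 46655
base 6: 46655 = 5·6^5 + 5·6^4 + 5·6^3 + 5·6^2 + 5·6 + 5; at 7: 5·7^5 + 5·7^4 + 5·7^3 + 5·7^2 + 5·7 + 5 = 98040; next = 98039

6, 29, 257, 3125, 46655, 98039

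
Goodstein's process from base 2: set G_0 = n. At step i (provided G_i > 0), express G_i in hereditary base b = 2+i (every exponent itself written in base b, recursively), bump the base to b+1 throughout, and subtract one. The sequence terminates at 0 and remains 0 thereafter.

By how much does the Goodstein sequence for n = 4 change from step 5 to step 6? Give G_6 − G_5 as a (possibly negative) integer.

30

[0] 4 ≡ 2^2 (base 2). Lift 3: 27. −1: 26.
[1] 26 ≡ 2·3^2 + 2·3 + 2 (base 3). Lift 4: 42. −1: 41.
[2] 41 ≡ 2·4^2 + 2·4 + 1 (base 4). Lift 5: 61. −1: 60.
[3] 60 ≡ 2·5^2 + 2·5 (base 5). Lift 6: 84. −1: 83.
[4] 83 ≡ 2·6^2 + 6 + 5 (base 6). Lift 7: 110. −1: 109.
[5] 109 ≡ 2·7^2 + 7 + 4 (base 7). Lift 8: 140. −1: 139.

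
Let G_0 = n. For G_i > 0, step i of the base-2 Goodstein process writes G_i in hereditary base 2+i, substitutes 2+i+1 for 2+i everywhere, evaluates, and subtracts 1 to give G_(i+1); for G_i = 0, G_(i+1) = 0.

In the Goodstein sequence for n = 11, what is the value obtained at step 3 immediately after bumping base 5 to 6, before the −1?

11 —HB2→ 2^(2 + 1) + 2 + 1 —bump→ 3^(3 + 1) + 3 + 1 = 85 —(−1)→ 84
84 —HB3→ 3^(3 + 1) + 3 —bump→ 4^(4 + 1) + 4 = 1028 —(−1)→ 1027
1027 —HB4→ 4^(4 + 1) + 3 —bump→ 5^(5 + 1) + 3 = 15628 —(−1)→ 15627
15627 —HB5→ 5^(5 + 1) + 2 —bump→ 6^(6 + 1) + 2 = 279938 —(−1)→ 279937

279938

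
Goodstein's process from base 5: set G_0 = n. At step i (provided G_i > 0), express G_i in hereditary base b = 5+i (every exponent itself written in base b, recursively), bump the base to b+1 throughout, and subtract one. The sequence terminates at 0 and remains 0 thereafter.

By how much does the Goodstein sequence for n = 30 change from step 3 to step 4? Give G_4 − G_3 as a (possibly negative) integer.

30 —HB5→ 5^2 + 5 —bump→ 6^2 + 6 = 42 —(−1)→ 41
41 —HB6→ 6^2 + 5 —bump→ 7^2 + 5 = 54 —(−1)→ 53
53 —HB7→ 7^2 + 4 —bump→ 8^2 + 4 = 68 —(−1)→ 67
67 —HB8→ 8^2 + 3 —bump→ 9^2 + 3 = 84 —(−1)→ 83

16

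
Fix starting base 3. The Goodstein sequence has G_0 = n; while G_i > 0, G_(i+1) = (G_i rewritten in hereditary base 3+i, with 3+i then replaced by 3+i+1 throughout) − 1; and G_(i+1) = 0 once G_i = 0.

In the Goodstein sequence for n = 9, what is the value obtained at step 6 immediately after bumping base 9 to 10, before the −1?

(0) 9|_3 = 3^2 ↦ 4^2|_4 = 16 ⇒ 15
(1) 15|_4 = 3·4 + 3 ↦ 3·5 + 3|_5 = 18 ⇒ 17
(2) 17|_5 = 3·5 + 2 ↦ 3·6 + 2|_6 = 20 ⇒ 19
(3) 19|_6 = 3·6 + 1 ↦ 3·7 + 1|_7 = 22 ⇒ 21
(4) 21|_7 = 3·7 ↦ 3·8|_8 = 24 ⇒ 23
(5) 23|_8 = 2·8 + 7 ↦ 2·9 + 7|_9 = 25 ⇒ 24

26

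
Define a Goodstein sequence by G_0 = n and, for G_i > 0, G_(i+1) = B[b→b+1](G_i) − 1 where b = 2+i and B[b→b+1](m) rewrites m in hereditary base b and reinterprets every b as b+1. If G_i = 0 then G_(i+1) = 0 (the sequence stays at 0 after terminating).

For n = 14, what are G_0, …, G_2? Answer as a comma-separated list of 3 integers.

i=0: 14 = 2^(2 + 1) + 2^2 + 2 (b=2); 2→3: 3^(3 + 1) + 3^3 + 3 = 111; 111−1 = 110
i=1: 110 = 3^(3 + 1) + 3^3 + 2 (b=3); 3→4: 4^(4 + 1) + 4^4 + 2 = 1282; 1282−1 = 1281

14, 110, 1281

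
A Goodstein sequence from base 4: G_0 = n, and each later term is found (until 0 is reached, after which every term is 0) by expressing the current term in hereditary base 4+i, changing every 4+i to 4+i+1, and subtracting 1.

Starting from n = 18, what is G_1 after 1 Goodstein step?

(0) 18|_4 = 4^2 + 2 ↦ 5^2 + 2|_5 = 27 ⇒ 26
(1) 26|_5 = 5^2 + 1 ↦ 6^2 + 1|_6 = 37 ⇒ 36

26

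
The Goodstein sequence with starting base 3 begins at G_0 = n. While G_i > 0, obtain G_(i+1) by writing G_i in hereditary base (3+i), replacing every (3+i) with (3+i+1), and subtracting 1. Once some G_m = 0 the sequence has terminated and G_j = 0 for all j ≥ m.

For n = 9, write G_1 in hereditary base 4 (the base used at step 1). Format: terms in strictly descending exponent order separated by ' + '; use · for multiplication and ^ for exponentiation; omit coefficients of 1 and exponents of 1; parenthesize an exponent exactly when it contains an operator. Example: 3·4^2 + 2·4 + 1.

(0) 9|_3 = 3^2 ↦ 4^2|_4 = 16 ⇒ 15
(1) 15|_4 = 3·4 + 3 ↦ 3·5 + 3|_5 = 18 ⇒ 17

3·4 + 3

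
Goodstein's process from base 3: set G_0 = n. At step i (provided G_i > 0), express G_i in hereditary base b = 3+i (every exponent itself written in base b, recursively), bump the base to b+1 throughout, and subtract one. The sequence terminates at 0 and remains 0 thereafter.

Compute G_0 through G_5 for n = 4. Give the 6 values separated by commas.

i=0: 4 = 3 + 1 (b=3); 3→4: 4 + 1 = 5; 5−1 = 4
i=1: 4 = 4 (b=4); 4→5: 5 = 5; 5−1 = 4
i=2: 4 = 4 (b=5); 5→6: 4 = 4; 4−1 = 3
i=3: 3 = 3 (b=6); 6→7: 3 = 3; 3−1 = 2
i=4: 2 = 2 (b=7); 7→8: 2 = 2; 2−1 = 1

4, 4, 4, 3, 2, 1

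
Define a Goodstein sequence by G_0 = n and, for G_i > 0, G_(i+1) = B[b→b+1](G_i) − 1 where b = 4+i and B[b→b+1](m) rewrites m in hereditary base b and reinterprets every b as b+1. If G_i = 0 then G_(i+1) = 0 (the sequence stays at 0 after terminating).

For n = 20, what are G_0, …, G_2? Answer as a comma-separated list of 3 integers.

[0] 20 ≡ 4^2 + 4 (base 4). Lift 5: 30. −1: 29.
[1] 29 ≡ 5^2 + 4 (base 5). Lift 6: 40. −1: 39.

20, 29, 39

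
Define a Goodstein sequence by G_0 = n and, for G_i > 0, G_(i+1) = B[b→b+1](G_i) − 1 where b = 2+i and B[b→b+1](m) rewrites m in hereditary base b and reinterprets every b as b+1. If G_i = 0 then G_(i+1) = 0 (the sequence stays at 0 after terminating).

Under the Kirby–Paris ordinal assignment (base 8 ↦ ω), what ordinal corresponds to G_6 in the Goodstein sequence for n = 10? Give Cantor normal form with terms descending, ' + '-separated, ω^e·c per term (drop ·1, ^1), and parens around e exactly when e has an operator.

ω^ω·5 + ω^5·5 + ω^4·5 + ω^3·5 + ω^2·5 + ω·5 + 3

10 —HB2→ 2^(2 + 1) + 2 —bump→ 3^(3 + 1) + 3 = 84 —(−1)→ 83
83 —HB3→ 3^(3 + 1) + 2 —bump→ 4^(4 + 1) + 2 = 1026 —(−1)→ 1025
1025 —HB4→ 4^(4 + 1) + 1 —bump→ 5^(5 + 1) + 1 = 15626 —(−1)→ 15625
15625 —HB5→ 5^(5 + 1) —bump→ 6^(6 + 1) = 279936 —(−1)→ 279935
279935 —HB6→ 5·6^6 + 5·6^5 + 5·6^4 + 5·6^3 + 5·6^2 + 5·6 + 5 —bump→ 5·7^7 + 5·7^5 + 5·7^4 + 5·7^3 + 5·7^2 + 5·7 + 5 = 4215755 —(−1)→ 4215754
4215754 —HB7→ 5·7^7 + 5·7^5 + 5·7^4 + 5·7^3 + 5·7^2 + 5·7 + 4 —bump→ 5·8^8 + 5·8^5 + 5·8^4 + 5·8^3 + 5·8^2 + 5·8 + 4 = 84073324 —(−1)→ 84073323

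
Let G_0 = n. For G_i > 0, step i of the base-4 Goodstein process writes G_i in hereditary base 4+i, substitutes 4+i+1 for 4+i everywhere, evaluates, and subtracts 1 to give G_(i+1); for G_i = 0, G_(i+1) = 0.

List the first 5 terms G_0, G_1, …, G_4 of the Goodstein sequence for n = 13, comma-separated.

step 0: 13 = 3·4 + 1; sub 5 for 4: 3·5 + 1; = 16; G_1 = 16−1 = 15
step 1: 15 = 3·5; sub 6 for 5: 3·6; = 18; G_2 = 18−1 = 17
step 2: 17 = 2·6 + 5; sub 7 for 6: 2·7 + 5; = 19; G_3 = 19−1 = 18
step 3: 18 = 2·7 + 4; sub 8 for 7: 2·8 + 4; = 20; G_4 = 20−1 = 19

13, 15, 17, 18, 19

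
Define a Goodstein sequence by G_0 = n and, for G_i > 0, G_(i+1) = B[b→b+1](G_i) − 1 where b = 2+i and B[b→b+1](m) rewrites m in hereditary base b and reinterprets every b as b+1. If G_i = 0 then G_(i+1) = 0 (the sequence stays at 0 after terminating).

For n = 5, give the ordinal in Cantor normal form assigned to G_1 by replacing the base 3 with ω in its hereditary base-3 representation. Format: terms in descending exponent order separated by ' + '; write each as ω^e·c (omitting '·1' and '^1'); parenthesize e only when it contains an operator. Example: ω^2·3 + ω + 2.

ω^ω

G_0=5  [base 2] 2^2 + 1  →[2↦3]→  3^3 + 1 = 28  −1 ⇒ G_1=27
G_1=27  [base 3] 3^3  →[3↦4]→  4^4 = 256  −1 ⇒ G_2=255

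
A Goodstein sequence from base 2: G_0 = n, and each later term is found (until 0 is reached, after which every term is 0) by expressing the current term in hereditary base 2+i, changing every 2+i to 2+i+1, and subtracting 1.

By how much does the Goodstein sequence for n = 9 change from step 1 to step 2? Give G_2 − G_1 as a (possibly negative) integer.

(0) 9|_2 = 2^(2 + 1) + 1 ↦ 3^(3 + 1) + 1|_3 = 82 ⇒ 81
(1) 81|_3 = 3^(3 + 1) ↦ 4^(4 + 1)|_4 = 1024 ⇒ 1023

942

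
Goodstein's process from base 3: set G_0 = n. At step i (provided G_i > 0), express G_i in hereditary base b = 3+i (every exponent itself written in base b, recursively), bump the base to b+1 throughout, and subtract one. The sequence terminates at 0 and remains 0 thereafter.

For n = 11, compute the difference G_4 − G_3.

G_0 = 11. HB_3(11) = 3^2 + 2. Bump = 18. G_1 = 17.
G_1 = 17. HB_4(17) = 4^2 + 1. Bump = 26. G_2 = 25.
G_2 = 25. HB_5(25) = 5^2. Bump = 36. G_3 = 35.
G_3 = 35. HB_6(35) = 5·6 + 5. Bump = 40. G_4 = 39.

4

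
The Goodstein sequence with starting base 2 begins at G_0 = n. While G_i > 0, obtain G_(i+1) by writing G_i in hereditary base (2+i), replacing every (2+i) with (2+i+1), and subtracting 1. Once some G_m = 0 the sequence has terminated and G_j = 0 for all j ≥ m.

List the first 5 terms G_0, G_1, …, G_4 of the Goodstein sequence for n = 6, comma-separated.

G_0 = 6. HB_2(6) = 2^2 + 2. Bump = 30. G_1 = 29.
G_1 = 29. HB_3(29) = 3^3 + 2. Bump = 258. G_2 = 257.
G_2 = 257. HB_4(257) = 4^4 + 1. Bump = 3126. G_3 = 3125.
G_3 = 3125. HB_5(3125) = 5^5. Bump = 46656. G_4 = 46655.

6, 29, 257, 3125, 46655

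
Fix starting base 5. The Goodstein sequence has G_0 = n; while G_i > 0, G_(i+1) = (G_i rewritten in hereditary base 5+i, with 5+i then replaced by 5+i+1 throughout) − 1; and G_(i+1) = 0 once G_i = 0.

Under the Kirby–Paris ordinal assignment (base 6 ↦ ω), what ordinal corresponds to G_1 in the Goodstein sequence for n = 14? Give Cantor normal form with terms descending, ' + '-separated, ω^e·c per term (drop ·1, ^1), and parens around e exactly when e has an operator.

G_0=14  [base 5] 2·5 + 4  →[5↦6]→  2·6 + 4 = 16  −1 ⇒ G_1=15
G_1=15  [base 6] 2·6 + 3  →[6↦7]→  2·7 + 3 = 17  −1 ⇒ G_2=16

ω·2 + 3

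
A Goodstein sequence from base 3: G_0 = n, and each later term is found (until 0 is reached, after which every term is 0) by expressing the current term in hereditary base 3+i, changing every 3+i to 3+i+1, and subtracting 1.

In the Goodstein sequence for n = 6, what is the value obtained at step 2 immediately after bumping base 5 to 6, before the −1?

8

(0) 6|_3 = 2·3 ↦ 2·4|_4 = 8 ⇒ 7
(1) 7|_4 = 4 + 3 ↦ 5 + 3|_5 = 8 ⇒ 7
(2) 7|_5 = 5 + 2 ↦ 6 + 2|_6 = 8 ⇒ 7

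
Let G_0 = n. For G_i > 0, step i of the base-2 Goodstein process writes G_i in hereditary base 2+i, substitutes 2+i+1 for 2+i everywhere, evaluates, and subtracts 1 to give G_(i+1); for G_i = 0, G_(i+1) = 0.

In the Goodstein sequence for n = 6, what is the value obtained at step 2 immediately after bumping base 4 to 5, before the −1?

G_0 = 6. HB_2(6) = 2^2 + 2. Bump = 30. G_1 = 29.
G_1 = 29. HB_3(29) = 3^3 + 2. Bump = 258. G_2 = 257.
G_2 = 257. HB_4(257) = 4^4 + 1. Bump = 3126. G_3 = 3125.

3126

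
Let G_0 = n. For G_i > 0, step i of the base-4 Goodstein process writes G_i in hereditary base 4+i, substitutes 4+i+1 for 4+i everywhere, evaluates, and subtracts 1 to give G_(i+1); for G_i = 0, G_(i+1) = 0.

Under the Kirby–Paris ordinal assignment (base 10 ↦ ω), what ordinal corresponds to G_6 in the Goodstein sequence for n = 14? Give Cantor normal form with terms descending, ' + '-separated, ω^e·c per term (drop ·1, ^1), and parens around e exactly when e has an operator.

ω·2 + 3

base 4: 14 = 3·4 + 2; at 5: 3·5 + 2 = 17; next = 16
base 5: 16 = 3·5 + 1; at 6: 3·6 + 1 = 19; next = 18
base 6: 18 = 3·6; at 7: 3·7 = 21; next = 20
base 7: 20 = 2·7 + 6; at 8: 2·8 + 6 = 22; next = 21
base 8: 21 = 2·8 + 5; at 9: 2·9 + 5 = 23; next = 22
base 9: 22 = 2·9 + 4; at 10: 2·10 + 4 = 24; next = 23
base 10: 23 = 2·10 + 3; at 11: 2·11 + 3 = 25; next = 24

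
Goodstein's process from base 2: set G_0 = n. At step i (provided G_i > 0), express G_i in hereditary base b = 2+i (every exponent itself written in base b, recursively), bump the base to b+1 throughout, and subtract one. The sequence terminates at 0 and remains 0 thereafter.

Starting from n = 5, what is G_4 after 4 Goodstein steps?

base 2: 5 = 2^2 + 1; at 3: 3^3 + 1 = 28; next = 27
base 3: 27 = 3^3; at 4: 4^4 = 256; next = 255
base 4: 255 = 3·4^3 + 3·4^2 + 3·4 + 3; at 5: 3·5^3 + 3·5^2 + 3·5 + 3 = 468; next = 467
base 5: 467 = 3·5^3 + 3·5^2 + 3·5 + 2; at 6: 3·6^3 + 3·6^2 + 3·6 + 2 = 776; next = 775
base 6: 775 = 3·6^3 + 3·6^2 + 3·6 + 1; at 7: 3·7^3 + 3·7^2 + 3·7 + 1 = 1198; next = 1197

775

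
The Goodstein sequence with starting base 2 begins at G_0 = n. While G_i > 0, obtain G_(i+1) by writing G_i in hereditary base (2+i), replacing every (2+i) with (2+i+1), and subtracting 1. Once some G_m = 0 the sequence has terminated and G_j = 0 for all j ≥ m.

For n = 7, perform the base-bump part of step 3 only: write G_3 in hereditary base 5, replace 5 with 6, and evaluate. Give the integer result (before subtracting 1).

G_0=7  [base 2] 2^2 + 2 + 1  →[2↦3]→  3^3 + 3 + 1 = 31  −1 ⇒ G_1=30
G_1=30  [base 3] 3^3 + 3  →[3↦4]→  4^4 + 4 = 260  −1 ⇒ G_2=259
G_2=259  [base 4] 4^4 + 3  →[4↦5]→  5^5 + 3 = 3128  −1 ⇒ G_3=3127

46658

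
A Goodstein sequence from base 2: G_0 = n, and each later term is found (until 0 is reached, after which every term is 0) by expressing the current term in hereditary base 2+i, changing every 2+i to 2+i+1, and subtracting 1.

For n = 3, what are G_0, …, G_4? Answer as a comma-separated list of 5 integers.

step 0: 3 = 2 + 1; sub 3 for 2: 3 + 1; = 4; G_1 = 4−1 = 3
step 1: 3 = 3; sub 4 for 3: 4; = 4; G_2 = 4−1 = 3
step 2: 3 = 3; sub 5 for 4: 3; = 3; G_3 = 3−1 = 2
step 3: 2 = 2; sub 6 for 5: 2; = 2; G_4 = 2−1 = 1

3, 3, 3, 2, 1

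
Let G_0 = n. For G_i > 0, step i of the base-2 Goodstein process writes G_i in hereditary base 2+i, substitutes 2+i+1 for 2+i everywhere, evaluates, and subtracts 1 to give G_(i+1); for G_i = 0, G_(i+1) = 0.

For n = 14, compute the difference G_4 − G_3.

307841

step 0: 14 = 2^(2 + 1) + 2^2 + 2; sub 3 for 2: 3^(3 + 1) + 3^3 + 3; = 111; G_1 = 111−1 = 110
step 1: 110 = 3^(3 + 1) + 3^3 + 2; sub 4 for 3: 4^(4 + 1) + 4^4 + 2; = 1282; G_2 = 1282−1 = 1281
step 2: 1281 = 4^(4 + 1) + 4^4 + 1; sub 5 for 4: 5^(5 + 1) + 5^5 + 1; = 18751; G_3 = 18751−1 = 18750
step 3: 18750 = 5^(5 + 1) + 5^5; sub 6 for 5: 6^(6 + 1) + 6^6; = 326592; G_4 = 326592−1 = 326591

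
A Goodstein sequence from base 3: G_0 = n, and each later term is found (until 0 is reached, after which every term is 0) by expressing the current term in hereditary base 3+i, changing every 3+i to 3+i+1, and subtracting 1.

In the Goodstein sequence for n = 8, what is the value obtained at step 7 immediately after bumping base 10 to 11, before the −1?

12

G_0 = 8. HB_3(8) = 2·3 + 2. Bump = 10. G_1 = 9.
G_1 = 9. HB_4(9) = 2·4 + 1. Bump = 11. G_2 = 10.
G_2 = 10. HB_5(10) = 2·5. Bump = 12. G_3 = 11.
G_3 = 11. HB_6(11) = 6 + 5. Bump = 12. G_4 = 11.
G_4 = 11. HB_7(11) = 7 + 4. Bump = 12. G_5 = 11.
G_5 = 11. HB_8(11) = 8 + 3. Bump = 12. G_6 = 11.
G_6 = 11. HB_9(11) = 9 + 2. Bump = 12. G_7 = 11.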